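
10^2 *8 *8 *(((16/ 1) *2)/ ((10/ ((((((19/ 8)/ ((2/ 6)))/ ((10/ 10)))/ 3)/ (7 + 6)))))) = 48640/ 13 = 3741.54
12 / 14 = 6 / 7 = 0.86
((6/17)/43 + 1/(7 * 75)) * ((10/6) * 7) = 3881/32895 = 0.12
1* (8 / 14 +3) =25 / 7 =3.57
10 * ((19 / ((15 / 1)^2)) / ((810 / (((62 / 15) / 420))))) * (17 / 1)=10013 / 57408750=0.00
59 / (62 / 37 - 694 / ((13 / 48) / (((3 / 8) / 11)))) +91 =40941589 / 453338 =90.31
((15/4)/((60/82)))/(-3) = -41/24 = -1.71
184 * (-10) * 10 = -18400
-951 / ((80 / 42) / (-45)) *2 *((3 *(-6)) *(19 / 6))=-10245123 / 4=-2561280.75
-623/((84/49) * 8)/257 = -0.18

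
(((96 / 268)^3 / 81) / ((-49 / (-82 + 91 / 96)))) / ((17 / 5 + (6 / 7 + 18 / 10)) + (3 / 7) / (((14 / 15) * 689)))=857777440 / 5536022130459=0.00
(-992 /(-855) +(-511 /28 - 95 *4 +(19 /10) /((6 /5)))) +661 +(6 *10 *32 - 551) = 1397492 /855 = 1634.49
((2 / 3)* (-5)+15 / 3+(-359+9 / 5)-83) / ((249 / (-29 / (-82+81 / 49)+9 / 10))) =-163275827 / 73523475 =-2.22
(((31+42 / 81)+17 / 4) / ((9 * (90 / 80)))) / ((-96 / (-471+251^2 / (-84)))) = 396208595 / 8817984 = 44.93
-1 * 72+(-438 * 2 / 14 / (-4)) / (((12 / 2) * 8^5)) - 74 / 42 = -203030309 / 2752512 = -73.76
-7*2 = -14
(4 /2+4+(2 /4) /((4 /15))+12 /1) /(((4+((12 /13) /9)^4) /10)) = 49.69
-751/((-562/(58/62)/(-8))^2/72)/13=-0.74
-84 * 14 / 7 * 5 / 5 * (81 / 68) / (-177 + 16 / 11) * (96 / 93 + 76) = 89363736 / 1017637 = 87.81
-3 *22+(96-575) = -545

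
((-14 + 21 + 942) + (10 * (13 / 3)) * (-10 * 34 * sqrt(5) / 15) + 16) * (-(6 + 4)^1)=-9650 + 88400 * sqrt(5) / 9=12313.16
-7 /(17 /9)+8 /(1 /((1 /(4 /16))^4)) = 34753 /17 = 2044.29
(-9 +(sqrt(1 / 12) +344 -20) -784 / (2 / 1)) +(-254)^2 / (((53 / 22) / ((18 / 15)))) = sqrt(3) / 6 +8495707 / 265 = 32059.56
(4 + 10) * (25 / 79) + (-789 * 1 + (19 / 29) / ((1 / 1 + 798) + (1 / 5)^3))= -179521828699 / 228815916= -784.57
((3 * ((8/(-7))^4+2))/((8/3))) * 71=296.01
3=3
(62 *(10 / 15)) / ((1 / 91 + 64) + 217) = 2821 / 19179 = 0.15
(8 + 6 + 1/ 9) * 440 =6208.89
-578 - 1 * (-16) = -562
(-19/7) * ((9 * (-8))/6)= 228/7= 32.57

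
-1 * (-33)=33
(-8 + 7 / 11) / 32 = -81 / 352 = -0.23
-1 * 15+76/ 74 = -517/ 37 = -13.97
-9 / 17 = -0.53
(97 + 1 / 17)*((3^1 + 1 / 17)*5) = 429000 / 289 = 1484.43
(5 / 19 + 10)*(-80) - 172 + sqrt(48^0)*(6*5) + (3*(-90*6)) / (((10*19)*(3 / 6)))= -18622 / 19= -980.11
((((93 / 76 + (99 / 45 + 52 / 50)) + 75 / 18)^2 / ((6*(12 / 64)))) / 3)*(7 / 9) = 16939658743 / 986883750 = 17.16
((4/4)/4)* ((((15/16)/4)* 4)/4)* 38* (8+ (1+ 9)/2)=28.95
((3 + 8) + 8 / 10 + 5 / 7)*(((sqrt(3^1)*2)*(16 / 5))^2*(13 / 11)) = 17491968 / 9625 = 1817.35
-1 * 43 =-43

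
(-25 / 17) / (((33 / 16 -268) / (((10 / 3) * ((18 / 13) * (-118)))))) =-566400 / 188071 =-3.01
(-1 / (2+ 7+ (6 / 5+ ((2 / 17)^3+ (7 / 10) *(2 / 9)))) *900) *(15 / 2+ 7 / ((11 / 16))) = -19350464625 / 12593999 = -1536.48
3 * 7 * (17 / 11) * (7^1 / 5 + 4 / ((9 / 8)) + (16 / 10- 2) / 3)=25823 / 165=156.50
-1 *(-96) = 96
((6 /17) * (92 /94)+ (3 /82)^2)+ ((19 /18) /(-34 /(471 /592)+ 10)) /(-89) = 1919327943761 /5529091734114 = 0.35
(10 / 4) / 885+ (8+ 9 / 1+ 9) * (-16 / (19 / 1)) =-147245 / 6726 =-21.89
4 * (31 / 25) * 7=868 / 25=34.72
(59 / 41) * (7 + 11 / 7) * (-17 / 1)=-60180 / 287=-209.69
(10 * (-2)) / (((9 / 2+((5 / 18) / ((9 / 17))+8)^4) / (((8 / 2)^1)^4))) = -3526387384320 / 3640362443833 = -0.97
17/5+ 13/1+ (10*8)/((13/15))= 7066/65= 108.71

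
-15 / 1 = -15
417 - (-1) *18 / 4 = 843 / 2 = 421.50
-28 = -28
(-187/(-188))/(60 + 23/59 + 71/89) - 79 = -4770906255/60403648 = -78.98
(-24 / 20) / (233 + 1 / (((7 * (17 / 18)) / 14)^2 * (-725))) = -251430 / 48818029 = -0.01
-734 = -734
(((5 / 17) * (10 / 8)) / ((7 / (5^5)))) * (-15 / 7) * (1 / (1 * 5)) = -234375 / 3332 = -70.34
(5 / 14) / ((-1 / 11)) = -55 / 14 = -3.93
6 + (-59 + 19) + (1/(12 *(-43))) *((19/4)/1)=-70195/2064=-34.01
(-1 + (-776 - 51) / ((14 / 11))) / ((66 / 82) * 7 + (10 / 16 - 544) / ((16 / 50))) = 3984544 / 10362079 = 0.38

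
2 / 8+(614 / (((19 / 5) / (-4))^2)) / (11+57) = 251737 / 24548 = 10.25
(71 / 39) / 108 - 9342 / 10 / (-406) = 2.32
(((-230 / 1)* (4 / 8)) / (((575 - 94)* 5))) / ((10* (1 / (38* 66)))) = -28842 / 2405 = -11.99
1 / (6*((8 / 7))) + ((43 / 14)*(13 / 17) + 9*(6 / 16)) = 33527 / 5712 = 5.87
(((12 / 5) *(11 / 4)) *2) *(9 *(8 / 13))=4752 / 65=73.11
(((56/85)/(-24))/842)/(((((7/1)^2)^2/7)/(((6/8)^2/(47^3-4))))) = -3/5825375450720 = -0.00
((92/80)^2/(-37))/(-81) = 529/1198800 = 0.00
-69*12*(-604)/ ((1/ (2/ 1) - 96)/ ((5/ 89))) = -5001120/ 16999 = -294.20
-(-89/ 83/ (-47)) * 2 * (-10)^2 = -17800/ 3901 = -4.56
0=0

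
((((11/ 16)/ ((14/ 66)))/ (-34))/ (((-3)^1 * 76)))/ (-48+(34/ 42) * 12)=-121/ 11080192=-0.00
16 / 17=0.94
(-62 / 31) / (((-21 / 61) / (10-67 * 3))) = -23302 / 21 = -1109.62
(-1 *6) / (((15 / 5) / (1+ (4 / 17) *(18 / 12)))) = -46 / 17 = -2.71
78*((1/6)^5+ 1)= 101101/1296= 78.01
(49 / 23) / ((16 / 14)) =343 / 184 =1.86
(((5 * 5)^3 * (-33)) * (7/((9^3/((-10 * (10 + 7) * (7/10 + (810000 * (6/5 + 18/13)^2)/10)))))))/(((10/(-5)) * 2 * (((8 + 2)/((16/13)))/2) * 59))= -475034829.14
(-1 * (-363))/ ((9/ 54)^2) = 13068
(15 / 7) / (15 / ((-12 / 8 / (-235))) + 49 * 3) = 15 / 17479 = 0.00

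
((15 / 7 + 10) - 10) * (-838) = -12570 / 7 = -1795.71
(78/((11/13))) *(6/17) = 32.53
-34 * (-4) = 136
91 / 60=1.52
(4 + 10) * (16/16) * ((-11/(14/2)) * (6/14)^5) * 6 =-32076/16807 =-1.91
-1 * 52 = -52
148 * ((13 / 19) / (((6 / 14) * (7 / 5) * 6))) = 4810 / 171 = 28.13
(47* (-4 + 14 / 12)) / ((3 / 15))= -3995 / 6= -665.83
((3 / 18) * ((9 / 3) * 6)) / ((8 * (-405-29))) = -3 / 3472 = -0.00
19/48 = 0.40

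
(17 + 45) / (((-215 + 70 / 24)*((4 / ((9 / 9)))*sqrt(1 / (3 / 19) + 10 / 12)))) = -186*sqrt(258) / 109435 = -0.03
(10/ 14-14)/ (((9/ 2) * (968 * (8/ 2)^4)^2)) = -31/ 644792451072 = -0.00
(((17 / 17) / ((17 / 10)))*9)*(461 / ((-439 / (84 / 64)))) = -7.30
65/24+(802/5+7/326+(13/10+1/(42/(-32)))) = 7469803/45640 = 163.67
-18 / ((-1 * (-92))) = -9 / 46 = -0.20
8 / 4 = 2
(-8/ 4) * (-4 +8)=-8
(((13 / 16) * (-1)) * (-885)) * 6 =34515 / 8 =4314.38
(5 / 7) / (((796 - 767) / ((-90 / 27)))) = -0.08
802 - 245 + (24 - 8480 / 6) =-2497 / 3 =-832.33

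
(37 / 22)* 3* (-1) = -111 / 22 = -5.05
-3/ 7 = -0.43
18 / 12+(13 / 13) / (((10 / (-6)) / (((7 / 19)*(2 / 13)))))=3621 / 2470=1.47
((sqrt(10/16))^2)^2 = 25/64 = 0.39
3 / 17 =0.18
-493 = -493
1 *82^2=6724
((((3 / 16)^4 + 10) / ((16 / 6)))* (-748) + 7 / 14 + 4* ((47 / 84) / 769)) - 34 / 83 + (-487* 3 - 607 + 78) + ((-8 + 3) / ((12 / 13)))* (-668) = -68922238118085 / 58561527808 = -1176.92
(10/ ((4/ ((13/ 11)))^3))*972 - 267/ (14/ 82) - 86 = -104288267/ 74536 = -1399.17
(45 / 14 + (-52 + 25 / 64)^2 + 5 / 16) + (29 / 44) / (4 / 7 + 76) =56358411959 / 21131264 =2667.06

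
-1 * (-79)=79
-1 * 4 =-4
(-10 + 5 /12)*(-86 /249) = 4945 /1494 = 3.31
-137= -137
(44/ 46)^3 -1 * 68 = -816708/ 12167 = -67.12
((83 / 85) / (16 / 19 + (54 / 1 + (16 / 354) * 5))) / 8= 279129 / 125931920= 0.00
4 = 4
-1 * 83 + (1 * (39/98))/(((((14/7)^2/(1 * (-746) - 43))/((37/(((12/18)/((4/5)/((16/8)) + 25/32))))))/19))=-1753680413/17920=-97861.63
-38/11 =-3.45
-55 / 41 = -1.34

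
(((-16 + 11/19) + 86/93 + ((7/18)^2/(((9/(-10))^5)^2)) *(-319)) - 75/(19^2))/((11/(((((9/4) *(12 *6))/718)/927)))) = -483791024159736820/142843623384482500293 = -0.00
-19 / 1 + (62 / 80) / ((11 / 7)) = -8143 / 440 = -18.51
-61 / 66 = -0.92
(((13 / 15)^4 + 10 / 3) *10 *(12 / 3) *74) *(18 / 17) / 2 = 116808112 / 19125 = 6107.61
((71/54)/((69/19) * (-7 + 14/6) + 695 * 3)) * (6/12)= 0.00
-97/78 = -1.24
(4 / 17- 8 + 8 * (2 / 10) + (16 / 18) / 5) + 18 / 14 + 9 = 4604 / 1071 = 4.30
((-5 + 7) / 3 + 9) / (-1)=-29 / 3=-9.67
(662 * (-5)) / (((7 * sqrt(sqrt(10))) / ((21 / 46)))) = -993 * 10^(3 / 4) / 46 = -121.39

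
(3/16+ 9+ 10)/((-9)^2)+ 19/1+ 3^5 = 262.24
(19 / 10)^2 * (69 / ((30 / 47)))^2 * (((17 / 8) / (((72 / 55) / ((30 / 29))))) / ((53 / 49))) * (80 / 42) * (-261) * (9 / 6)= -1656606995967 / 33920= -48838649.65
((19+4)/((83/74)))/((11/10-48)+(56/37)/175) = -3148700/7200167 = -0.44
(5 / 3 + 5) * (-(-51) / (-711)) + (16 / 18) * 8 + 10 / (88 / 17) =29771 / 3476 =8.56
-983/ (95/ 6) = -5898/ 95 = -62.08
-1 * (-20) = 20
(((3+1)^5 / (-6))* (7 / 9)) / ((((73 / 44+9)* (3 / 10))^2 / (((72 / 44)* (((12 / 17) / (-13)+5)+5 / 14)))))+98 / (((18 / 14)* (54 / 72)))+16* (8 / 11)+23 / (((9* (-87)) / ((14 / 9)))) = 2169644757338 / 3768208420977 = 0.58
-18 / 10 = -9 / 5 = -1.80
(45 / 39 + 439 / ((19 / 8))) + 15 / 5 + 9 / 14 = 189.64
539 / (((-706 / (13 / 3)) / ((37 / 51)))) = -259259 / 108018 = -2.40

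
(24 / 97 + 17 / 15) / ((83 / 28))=56252 / 120765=0.47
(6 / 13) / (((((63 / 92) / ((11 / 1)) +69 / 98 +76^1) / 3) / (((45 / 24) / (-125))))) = -334719 / 1237173925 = -0.00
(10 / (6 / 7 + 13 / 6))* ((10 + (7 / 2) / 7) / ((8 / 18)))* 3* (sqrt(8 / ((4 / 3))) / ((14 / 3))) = 25515* sqrt(6) / 508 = 123.03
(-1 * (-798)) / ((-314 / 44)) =-17556 / 157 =-111.82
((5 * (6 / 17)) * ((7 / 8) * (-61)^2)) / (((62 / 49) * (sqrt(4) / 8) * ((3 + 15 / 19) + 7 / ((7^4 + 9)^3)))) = 2545773621392977500 / 531121936894091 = 4793.20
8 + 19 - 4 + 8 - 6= 25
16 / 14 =8 / 7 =1.14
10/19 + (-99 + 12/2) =-1757/19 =-92.47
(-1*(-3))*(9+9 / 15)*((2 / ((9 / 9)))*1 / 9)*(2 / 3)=64 / 15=4.27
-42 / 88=-0.48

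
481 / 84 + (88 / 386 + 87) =1506973 / 16212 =92.95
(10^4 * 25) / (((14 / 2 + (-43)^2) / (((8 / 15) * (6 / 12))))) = 3125 / 87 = 35.92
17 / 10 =1.70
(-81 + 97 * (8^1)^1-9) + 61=747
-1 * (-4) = 4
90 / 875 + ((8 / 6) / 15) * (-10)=-1238 / 1575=-0.79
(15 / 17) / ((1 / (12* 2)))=21.18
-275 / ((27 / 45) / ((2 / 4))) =-1375 / 6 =-229.17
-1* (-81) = 81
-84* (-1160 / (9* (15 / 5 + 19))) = 16240 / 33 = 492.12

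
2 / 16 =0.12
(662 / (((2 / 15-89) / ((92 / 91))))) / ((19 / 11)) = -4.36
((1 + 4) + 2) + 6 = 13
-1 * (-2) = 2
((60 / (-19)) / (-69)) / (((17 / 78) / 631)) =984360 / 7429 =132.50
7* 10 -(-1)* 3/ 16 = 1123/ 16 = 70.19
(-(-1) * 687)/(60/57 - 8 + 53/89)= -1161717/10741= -108.16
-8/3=-2.67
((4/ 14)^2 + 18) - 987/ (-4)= 51907/ 196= 264.83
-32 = -32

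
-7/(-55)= 0.13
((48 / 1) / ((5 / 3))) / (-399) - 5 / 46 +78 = 77.82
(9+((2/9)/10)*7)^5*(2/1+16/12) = 23741933041664/110716875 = 214438.25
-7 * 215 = -1505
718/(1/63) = 45234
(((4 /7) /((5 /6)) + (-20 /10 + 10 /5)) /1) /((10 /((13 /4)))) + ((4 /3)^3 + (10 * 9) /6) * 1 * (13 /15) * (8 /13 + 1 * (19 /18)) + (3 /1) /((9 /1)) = 6560177 /255150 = 25.71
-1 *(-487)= 487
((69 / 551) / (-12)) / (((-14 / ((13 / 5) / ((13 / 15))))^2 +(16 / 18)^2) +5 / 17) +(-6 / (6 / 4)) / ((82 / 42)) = -5829564927 / 2844749084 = -2.05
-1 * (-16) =16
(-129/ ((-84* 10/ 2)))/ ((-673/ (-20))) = 43/ 4711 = 0.01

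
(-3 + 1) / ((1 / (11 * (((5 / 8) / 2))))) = -6.88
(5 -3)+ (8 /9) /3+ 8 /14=542 /189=2.87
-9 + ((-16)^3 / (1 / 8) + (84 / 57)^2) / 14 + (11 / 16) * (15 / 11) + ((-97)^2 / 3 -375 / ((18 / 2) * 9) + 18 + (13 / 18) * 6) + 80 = 966732043 / 1091664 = 885.56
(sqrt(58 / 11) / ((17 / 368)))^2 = 7854592 / 3179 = 2470.77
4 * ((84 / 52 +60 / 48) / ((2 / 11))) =1639 / 26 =63.04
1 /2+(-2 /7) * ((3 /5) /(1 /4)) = -13 /70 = -0.19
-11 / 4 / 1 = -11 / 4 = -2.75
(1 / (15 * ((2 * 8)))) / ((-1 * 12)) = -1 / 2880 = -0.00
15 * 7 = 105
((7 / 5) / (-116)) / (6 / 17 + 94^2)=-119 / 87126440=-0.00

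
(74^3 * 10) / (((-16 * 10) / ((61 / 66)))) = -3089833 / 132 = -23407.83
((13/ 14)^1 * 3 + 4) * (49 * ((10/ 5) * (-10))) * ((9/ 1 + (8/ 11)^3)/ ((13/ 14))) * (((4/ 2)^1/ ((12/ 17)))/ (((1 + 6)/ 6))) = -2824215100/ 17303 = -163221.12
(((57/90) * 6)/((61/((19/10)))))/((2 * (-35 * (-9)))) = 361/1921500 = 0.00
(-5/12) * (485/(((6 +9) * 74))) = -485/2664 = -0.18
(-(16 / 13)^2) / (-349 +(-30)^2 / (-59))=15104 / 3631979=0.00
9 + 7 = 16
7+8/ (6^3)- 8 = -26/ 27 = -0.96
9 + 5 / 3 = 32 / 3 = 10.67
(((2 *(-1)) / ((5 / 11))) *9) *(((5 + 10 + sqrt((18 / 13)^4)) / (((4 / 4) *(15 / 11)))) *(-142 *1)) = 294740028 / 4225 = 69760.95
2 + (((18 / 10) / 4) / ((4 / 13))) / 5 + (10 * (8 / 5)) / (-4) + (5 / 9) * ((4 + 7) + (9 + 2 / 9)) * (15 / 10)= 163559 / 10800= 15.14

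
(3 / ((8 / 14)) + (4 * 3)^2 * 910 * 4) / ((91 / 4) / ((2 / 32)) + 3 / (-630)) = 220149405 / 152878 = 1440.03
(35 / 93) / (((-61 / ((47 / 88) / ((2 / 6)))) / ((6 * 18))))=-44415 / 41602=-1.07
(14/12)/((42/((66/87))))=11/522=0.02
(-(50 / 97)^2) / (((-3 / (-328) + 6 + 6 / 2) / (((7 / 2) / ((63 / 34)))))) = -2788000 / 50046471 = -0.06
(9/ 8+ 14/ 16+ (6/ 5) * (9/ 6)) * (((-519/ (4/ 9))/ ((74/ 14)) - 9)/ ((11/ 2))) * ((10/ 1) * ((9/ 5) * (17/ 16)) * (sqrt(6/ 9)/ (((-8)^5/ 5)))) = 0.38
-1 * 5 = -5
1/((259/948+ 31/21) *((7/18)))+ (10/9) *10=1314476/104481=12.58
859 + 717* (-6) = -3443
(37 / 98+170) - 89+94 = 17187 / 98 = 175.38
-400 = -400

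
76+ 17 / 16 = 1233 / 16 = 77.06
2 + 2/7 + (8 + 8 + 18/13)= 1790/91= 19.67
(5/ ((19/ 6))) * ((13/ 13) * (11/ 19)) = 330/ 361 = 0.91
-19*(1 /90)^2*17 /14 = -323 /113400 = -0.00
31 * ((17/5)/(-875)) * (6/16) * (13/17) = -1209/35000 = -0.03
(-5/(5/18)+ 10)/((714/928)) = -10.40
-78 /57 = -26 /19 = -1.37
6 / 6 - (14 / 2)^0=0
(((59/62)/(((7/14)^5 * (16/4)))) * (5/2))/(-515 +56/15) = -8850/237739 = -0.04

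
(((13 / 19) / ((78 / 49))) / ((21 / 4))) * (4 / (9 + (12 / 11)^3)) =74536 / 2343897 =0.03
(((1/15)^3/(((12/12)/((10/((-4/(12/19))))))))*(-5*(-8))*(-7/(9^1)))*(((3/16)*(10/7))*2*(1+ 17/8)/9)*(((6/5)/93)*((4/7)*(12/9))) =80/3005667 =0.00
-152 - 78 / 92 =-7031 / 46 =-152.85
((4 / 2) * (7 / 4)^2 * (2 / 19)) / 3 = 49 / 228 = 0.21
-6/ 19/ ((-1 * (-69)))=-0.00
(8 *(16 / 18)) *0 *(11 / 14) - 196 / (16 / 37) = -1813 / 4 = -453.25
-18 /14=-9 /7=-1.29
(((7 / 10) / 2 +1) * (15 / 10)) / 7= 81 / 280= 0.29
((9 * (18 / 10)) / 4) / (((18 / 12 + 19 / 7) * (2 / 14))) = 6.73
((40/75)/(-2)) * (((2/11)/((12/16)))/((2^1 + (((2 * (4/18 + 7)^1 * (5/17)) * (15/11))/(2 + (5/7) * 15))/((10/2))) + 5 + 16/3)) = -48416/9305115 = -0.01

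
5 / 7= 0.71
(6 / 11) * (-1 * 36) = -216 / 11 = -19.64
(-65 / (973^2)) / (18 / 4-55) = 130 / 95619629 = 0.00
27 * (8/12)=18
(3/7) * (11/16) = 0.29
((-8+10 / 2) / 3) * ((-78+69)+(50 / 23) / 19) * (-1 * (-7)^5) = 65261581 / 437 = 149340.00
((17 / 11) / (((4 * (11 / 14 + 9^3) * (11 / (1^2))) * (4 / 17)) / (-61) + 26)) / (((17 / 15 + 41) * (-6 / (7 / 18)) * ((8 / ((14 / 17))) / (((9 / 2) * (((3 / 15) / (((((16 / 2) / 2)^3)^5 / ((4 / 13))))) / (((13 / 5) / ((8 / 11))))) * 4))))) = 104615 / 144963889088312639488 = 0.00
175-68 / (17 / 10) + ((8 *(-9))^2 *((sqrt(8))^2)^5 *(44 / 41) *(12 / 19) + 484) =89691478937 / 779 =115136686.70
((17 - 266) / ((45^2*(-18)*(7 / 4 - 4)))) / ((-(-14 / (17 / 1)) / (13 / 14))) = -18343 / 5358150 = -0.00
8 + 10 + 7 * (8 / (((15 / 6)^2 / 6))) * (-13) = -680.88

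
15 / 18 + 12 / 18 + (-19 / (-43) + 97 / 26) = 3171 / 559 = 5.67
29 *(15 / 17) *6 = 2610 / 17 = 153.53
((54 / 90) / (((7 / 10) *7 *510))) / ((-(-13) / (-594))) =-594 / 54145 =-0.01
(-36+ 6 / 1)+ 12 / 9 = -86 / 3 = -28.67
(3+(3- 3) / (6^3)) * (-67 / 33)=-6.09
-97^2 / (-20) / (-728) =-9409 / 14560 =-0.65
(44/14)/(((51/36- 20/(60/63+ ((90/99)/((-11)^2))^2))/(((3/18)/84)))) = -9744163/30599156175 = -0.00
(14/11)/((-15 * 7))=-2/165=-0.01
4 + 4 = 8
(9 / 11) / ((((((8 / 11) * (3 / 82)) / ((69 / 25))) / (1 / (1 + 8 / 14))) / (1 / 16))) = 59409 / 17600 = 3.38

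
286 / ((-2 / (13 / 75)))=-1859 / 75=-24.79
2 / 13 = 0.15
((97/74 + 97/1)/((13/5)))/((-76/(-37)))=36375/1976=18.41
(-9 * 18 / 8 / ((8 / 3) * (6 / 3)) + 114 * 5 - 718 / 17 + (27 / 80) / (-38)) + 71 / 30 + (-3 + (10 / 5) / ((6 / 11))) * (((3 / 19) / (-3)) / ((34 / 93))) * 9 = 162935207 / 310080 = 525.46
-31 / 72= -0.43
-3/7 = -0.43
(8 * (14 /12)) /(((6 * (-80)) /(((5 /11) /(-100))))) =0.00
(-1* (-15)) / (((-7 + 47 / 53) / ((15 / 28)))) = -1325 / 1008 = -1.31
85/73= 1.16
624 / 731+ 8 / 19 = 17704 / 13889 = 1.27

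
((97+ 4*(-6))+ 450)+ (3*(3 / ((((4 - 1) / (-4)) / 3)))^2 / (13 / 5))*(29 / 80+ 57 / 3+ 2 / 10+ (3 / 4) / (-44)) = 539189 / 143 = 3770.55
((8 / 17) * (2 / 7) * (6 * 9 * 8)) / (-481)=-6912 / 57239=-0.12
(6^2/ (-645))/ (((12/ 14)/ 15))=-42/ 43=-0.98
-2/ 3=-0.67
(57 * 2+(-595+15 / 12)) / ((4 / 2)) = -1919 / 8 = -239.88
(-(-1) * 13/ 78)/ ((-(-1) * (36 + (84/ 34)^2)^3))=0.00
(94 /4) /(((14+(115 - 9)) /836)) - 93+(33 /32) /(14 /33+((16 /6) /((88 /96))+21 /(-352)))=14733391 /207420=71.03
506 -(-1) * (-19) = 487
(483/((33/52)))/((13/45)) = 28980/11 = 2634.55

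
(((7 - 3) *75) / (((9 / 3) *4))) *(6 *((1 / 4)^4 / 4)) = 75 / 512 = 0.15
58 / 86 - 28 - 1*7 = -1476 / 43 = -34.33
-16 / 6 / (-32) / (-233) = -0.00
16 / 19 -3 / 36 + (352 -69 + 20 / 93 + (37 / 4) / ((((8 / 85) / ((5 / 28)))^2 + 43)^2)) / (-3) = -60669679068421931275 / 647848847740643802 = -93.65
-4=-4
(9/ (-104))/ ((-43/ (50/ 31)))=225/ 69316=0.00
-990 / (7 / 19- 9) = 9405 / 82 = 114.70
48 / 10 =24 / 5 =4.80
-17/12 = -1.42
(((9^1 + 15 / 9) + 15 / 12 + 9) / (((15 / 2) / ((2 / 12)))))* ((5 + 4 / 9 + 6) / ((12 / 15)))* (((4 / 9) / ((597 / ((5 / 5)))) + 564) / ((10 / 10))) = 9793038841 / 2611278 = 3750.29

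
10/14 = 5/7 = 0.71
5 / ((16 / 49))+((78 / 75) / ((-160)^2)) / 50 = 245000013 / 16000000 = 15.31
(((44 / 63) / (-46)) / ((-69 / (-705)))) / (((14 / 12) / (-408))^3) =8427180072960 / 1270129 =6634900.92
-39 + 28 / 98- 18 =-397 / 7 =-56.71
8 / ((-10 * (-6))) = 2 / 15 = 0.13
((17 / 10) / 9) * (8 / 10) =34 / 225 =0.15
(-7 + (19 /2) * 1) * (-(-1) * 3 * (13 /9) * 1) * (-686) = -22295 /3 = -7431.67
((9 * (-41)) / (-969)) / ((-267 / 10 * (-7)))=410 / 201229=0.00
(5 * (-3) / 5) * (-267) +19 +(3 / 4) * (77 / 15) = 16477 / 20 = 823.85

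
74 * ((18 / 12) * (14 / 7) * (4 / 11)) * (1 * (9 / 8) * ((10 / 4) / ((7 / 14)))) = 454.09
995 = 995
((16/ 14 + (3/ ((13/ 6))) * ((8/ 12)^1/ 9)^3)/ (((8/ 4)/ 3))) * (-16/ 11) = -1820480/ 729729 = -2.49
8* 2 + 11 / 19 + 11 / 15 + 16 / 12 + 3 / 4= 22111 / 1140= 19.40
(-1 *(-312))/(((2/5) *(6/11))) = 1430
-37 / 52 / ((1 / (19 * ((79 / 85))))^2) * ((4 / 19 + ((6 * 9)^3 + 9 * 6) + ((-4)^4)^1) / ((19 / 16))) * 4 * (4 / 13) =-8860444160896 / 244205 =-36282812.23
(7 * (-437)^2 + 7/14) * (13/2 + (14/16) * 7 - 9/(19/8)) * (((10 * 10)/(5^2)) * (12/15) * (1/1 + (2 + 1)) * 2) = 28724803848/95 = 302366356.29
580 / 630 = 58 / 63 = 0.92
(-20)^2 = 400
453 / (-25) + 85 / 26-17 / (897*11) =-7327477 / 493350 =-14.85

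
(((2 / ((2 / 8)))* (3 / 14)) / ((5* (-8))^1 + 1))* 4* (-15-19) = 544 / 91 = 5.98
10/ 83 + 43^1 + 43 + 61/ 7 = 94.83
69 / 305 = 0.23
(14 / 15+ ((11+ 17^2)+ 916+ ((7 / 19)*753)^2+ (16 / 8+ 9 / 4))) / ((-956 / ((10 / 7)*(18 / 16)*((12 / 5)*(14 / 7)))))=-15241115619 / 24158120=-630.89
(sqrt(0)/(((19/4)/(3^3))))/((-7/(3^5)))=0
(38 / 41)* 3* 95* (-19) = -205770 / 41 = -5018.78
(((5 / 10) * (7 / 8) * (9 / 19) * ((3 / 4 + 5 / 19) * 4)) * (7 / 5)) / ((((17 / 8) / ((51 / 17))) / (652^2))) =21652884792 / 30685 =705650.47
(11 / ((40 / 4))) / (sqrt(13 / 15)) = 11 * sqrt(195) / 130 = 1.18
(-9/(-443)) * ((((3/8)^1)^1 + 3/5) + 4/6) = 591/17720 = 0.03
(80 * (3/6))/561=40/561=0.07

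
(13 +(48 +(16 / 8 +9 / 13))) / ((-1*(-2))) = 414 / 13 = 31.85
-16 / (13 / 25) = -400 / 13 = -30.77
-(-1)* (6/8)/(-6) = -0.12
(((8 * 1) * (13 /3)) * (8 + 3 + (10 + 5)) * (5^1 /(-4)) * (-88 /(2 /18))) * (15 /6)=2230800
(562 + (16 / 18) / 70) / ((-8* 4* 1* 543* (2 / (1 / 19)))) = -88517 / 103995360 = -0.00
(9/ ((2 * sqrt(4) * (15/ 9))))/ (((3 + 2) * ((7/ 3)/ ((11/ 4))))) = 891/ 2800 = 0.32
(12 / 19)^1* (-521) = -329.05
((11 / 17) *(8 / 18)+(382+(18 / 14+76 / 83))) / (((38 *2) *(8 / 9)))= 34178377 / 6005216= 5.69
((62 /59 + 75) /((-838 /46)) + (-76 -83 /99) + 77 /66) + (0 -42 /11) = -409517617 /4894758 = -83.66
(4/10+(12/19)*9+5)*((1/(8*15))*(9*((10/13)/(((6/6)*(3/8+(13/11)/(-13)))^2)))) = 470448/59375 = 7.92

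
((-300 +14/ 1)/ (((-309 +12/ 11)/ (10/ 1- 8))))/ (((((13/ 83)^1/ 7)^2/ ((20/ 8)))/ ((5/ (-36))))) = -1021122025/ 792558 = -1288.39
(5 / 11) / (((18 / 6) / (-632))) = -3160 / 33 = -95.76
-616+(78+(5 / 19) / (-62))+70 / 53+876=21184887 / 62434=339.32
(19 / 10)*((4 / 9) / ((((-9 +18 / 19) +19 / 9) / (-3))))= 0.43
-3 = -3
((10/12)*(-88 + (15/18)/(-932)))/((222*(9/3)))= -2460505/22345632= -0.11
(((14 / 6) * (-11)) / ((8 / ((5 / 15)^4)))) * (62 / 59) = -2387 / 57348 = -0.04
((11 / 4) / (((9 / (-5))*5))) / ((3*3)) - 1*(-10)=3229 / 324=9.97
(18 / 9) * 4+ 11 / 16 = 139 / 16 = 8.69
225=225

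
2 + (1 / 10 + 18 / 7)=327 / 70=4.67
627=627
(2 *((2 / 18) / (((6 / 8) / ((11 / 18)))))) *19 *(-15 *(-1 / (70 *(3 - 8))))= -0.15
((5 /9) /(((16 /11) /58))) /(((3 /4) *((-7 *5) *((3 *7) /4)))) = -638 /3969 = -0.16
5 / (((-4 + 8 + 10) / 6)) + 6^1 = 57 / 7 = 8.14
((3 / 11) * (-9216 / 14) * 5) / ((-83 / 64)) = 4423680 / 6391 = 692.17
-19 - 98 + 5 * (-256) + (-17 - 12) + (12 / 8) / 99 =-94115 / 66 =-1425.98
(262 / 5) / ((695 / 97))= 25414 / 3475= 7.31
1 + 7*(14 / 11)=109 / 11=9.91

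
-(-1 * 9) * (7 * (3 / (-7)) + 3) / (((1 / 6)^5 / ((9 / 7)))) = 0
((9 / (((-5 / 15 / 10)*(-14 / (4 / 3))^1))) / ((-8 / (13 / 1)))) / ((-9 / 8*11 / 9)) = 2340 / 77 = 30.39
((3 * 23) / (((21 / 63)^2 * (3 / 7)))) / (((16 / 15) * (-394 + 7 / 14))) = -21735 / 6296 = -3.45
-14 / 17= -0.82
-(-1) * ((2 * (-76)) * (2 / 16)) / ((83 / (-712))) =13528 / 83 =162.99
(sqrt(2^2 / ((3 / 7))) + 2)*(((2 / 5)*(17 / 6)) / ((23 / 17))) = 578 / 345 + 578*sqrt(21) / 1035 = 4.23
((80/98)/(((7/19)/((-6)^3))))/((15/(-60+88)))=-893.39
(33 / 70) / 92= 33 / 6440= 0.01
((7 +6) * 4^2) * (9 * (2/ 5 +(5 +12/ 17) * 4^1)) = 3695328/ 85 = 43474.45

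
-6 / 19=-0.32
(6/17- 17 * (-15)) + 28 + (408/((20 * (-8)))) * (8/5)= 118691/425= 279.27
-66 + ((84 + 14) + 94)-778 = -652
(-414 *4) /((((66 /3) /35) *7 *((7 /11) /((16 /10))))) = -6624 /7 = -946.29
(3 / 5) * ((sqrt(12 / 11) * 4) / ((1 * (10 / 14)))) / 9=56 * sqrt(33) / 825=0.39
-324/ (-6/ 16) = 864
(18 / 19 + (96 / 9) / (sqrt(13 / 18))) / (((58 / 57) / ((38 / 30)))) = 171 / 145 + 5776 * sqrt(26) / 1885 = 16.80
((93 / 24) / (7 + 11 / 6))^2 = 8649 / 44944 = 0.19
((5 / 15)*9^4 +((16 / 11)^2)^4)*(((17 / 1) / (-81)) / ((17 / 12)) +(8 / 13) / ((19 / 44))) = 4028901205806188 / 1429559377389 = 2818.28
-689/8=-86.12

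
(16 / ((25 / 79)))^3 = 2019487744 / 15625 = 129247.22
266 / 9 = 29.56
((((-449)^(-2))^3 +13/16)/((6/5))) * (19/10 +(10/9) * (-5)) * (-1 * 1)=35044292477866099141/14158647977964136128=2.48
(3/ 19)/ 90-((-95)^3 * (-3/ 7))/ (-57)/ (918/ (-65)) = -139322902/ 305235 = -456.44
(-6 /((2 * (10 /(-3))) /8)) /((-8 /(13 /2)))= -117 /20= -5.85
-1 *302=-302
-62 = -62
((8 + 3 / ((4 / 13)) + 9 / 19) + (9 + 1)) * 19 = 2145 / 4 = 536.25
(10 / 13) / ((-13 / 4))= -40 / 169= -0.24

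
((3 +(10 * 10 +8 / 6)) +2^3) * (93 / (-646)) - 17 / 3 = -42323 / 1938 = -21.84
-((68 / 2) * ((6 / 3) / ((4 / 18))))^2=-93636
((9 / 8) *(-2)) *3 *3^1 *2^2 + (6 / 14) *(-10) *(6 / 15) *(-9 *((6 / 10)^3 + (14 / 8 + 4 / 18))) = -41334 / 875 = -47.24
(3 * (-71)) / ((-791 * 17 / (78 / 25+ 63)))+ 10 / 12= 3793409 / 2017050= 1.88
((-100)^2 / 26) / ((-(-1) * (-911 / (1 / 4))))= -1250 / 11843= -0.11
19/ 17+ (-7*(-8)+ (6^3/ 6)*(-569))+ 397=-20029.88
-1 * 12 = -12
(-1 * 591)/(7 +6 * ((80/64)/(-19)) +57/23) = -516534/7939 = -65.06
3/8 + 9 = 75/8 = 9.38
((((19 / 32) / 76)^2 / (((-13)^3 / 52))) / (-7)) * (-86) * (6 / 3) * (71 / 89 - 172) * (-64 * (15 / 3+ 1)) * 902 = -886473423 / 421148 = -2104.90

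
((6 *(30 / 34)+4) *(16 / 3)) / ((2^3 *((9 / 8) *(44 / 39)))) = 8216 / 1683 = 4.88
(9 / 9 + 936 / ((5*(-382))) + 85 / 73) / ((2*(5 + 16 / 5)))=58363 / 571663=0.10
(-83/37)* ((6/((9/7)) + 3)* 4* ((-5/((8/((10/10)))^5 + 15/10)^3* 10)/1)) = 3054400/31248013283625909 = 0.00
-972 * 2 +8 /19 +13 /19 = -36915 /19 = -1942.89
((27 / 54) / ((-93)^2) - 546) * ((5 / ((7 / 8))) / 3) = -1040.00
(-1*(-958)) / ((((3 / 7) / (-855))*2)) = -955605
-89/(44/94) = -190.14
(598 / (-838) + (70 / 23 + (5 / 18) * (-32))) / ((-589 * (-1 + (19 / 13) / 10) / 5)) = -0.07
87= 87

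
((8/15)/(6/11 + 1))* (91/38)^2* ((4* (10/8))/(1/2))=364364/18411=19.79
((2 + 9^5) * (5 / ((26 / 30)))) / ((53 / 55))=243585375 / 689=353534.65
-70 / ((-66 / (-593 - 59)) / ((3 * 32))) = -730240 / 11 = -66385.45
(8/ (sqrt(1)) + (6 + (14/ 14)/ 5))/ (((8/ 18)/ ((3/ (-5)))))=-1917/ 100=-19.17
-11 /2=-5.50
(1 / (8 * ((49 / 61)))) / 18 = 61 / 7056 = 0.01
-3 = -3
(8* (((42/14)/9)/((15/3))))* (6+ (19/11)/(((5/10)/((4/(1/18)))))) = 7472/55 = 135.85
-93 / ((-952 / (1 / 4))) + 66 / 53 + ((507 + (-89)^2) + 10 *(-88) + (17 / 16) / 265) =7618123091 / 1009120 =7549.27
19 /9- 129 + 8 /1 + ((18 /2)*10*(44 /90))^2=16354 /9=1817.11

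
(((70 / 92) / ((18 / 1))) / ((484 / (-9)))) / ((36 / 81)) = -0.00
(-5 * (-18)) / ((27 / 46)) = 153.33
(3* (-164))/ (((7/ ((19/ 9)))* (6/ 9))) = -1558/ 7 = -222.57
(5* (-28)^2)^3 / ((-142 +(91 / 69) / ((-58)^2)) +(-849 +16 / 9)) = -41945418676224000 / 688842643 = -60892598.77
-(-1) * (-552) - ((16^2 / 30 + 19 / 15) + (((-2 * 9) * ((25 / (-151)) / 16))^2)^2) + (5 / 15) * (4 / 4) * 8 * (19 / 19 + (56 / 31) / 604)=-559.13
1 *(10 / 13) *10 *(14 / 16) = 175 / 26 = 6.73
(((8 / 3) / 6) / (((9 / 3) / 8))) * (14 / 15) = 448 / 405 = 1.11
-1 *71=-71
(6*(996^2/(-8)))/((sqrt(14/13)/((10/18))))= -206670*sqrt(182)/7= -398304.39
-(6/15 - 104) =518/5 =103.60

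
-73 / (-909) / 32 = 73 / 29088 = 0.00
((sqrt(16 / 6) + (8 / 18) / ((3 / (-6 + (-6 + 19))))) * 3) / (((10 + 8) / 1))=14 / 81 + sqrt(6) / 9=0.45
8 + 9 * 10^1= 98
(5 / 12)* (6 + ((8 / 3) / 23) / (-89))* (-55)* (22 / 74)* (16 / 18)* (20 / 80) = -55717475 / 6134859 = -9.08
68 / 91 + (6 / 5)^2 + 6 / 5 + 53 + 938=2262231 / 2275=994.39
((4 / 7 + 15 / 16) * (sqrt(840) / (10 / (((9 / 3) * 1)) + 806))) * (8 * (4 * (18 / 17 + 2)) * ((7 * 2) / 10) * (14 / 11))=369096 * sqrt(210) / 567545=9.42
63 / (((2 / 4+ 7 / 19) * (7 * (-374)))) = -57 / 2057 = -0.03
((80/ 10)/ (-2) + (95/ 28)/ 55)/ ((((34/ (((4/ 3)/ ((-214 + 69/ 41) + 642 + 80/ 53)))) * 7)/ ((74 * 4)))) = -0.02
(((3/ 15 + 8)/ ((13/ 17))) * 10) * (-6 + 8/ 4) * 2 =-11152/ 13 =-857.85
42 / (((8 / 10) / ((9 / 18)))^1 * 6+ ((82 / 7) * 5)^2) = 5145 / 421426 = 0.01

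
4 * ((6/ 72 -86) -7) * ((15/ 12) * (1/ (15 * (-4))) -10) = 536315/ 144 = 3724.41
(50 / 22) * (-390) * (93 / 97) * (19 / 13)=-1325250 / 1067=-1242.03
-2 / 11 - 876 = -9638 / 11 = -876.18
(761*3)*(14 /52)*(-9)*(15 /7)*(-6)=924615 /13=71124.23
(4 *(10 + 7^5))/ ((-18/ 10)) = -37371.11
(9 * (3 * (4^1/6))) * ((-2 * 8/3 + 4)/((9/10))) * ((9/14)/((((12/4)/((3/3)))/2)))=-80/7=-11.43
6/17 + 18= 312/17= 18.35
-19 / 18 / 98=-0.01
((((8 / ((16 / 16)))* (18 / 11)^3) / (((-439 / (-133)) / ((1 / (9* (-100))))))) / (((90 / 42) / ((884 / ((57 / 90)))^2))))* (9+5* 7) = -2382027927552 / 5046305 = -472034.08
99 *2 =198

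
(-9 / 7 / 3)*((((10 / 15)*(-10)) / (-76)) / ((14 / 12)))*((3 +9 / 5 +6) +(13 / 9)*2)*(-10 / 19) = 1760 / 7581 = 0.23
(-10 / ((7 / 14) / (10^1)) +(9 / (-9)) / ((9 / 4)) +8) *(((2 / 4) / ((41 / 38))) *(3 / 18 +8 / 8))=-115178 / 1107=-104.05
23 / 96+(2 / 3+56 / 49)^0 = 119 / 96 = 1.24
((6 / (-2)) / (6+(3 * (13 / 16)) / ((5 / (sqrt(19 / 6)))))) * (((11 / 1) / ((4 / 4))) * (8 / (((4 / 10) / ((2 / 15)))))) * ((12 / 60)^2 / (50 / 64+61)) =-2883584 / 297319053+585728 * sqrt(114) / 4459785795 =-0.01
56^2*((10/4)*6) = 47040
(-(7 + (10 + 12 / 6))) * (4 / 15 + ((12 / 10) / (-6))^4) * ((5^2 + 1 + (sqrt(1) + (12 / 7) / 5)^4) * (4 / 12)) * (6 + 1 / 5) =-4334971929859 / 14068359375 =-308.14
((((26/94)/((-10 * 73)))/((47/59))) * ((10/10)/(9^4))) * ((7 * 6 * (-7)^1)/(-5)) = -37583/8816726475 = -0.00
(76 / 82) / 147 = 38 / 6027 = 0.01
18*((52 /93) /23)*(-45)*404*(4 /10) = -2268864 /713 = -3182.14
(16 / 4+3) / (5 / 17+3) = 17 / 8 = 2.12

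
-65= -65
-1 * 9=-9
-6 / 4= -3 / 2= -1.50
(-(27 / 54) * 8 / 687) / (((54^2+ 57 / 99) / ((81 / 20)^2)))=-72171 / 2204056300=-0.00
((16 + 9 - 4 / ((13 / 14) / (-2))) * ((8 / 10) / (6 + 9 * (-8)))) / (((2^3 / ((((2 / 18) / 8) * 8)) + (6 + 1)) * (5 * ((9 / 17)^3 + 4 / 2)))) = -4293962 / 8942987625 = -0.00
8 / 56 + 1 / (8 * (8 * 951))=60871 / 426048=0.14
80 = 80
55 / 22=5 / 2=2.50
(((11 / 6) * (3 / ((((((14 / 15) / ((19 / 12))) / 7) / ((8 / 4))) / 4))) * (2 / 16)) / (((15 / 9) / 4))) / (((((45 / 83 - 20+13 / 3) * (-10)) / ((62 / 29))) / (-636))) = -769530267 / 546070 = -1409.22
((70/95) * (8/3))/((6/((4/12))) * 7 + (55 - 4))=0.01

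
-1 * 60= -60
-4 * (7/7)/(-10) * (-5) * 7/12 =-1.17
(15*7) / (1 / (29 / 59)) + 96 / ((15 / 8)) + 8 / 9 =275321 / 2655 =103.70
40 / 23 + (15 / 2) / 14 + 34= 23361 / 644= 36.27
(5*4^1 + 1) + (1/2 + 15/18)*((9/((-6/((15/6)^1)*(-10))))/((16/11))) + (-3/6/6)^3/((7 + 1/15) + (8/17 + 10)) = 54978683/2575872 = 21.34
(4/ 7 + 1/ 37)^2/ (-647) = -24025/ 43401407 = -0.00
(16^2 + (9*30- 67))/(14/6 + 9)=81/2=40.50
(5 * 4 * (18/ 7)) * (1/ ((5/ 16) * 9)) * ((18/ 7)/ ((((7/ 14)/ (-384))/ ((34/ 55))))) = -60162048/ 2695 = -22323.58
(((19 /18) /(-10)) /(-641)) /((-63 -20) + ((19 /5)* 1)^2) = -95 /39552264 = -0.00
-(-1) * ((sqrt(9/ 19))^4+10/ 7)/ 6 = 4177/ 15162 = 0.28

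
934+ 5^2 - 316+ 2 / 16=643.12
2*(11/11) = 2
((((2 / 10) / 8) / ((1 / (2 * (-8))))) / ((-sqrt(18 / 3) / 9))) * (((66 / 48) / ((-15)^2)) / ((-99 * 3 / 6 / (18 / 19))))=-sqrt(6) / 14250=-0.00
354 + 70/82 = 14549/41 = 354.85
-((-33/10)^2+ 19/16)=-4831/400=-12.08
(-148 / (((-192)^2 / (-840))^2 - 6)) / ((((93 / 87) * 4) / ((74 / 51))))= -48633725 / 1859213313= -0.03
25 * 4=100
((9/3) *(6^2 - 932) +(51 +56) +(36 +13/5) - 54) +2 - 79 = -2673.40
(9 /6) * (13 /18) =13 /12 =1.08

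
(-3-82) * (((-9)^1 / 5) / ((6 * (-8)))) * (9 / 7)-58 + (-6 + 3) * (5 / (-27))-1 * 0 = -62035 / 1008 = -61.54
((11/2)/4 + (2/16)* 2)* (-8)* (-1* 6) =78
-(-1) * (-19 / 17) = -19 / 17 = -1.12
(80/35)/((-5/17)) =-272/35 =-7.77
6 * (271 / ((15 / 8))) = 4336 / 5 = 867.20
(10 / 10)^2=1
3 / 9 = 1 / 3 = 0.33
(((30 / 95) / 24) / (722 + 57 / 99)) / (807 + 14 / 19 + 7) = 11 / 492160800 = 0.00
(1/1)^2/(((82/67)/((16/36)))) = 0.36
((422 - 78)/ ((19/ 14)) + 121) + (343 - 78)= 639.47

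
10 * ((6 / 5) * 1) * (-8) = -96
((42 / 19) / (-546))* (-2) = 2 / 247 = 0.01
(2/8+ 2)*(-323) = -2907/4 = -726.75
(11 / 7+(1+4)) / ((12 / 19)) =437 / 42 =10.40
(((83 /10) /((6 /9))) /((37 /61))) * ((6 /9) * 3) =15189 /370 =41.05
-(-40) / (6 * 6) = 10 / 9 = 1.11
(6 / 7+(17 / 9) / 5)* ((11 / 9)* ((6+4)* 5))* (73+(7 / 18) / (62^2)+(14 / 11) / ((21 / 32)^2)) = 87454503475 / 15256836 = 5732.15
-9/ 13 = -0.69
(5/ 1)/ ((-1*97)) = -5/ 97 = -0.05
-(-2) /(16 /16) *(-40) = -80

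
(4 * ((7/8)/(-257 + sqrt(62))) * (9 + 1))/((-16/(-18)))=-80955/527896-315 * sqrt(62)/527896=-0.16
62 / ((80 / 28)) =217 / 10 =21.70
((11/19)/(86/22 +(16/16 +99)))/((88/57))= 11/3048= 0.00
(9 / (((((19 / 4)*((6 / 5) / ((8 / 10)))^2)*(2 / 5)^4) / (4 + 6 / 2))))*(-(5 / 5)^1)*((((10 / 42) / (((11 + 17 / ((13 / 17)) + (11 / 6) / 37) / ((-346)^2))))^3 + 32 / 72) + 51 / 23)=-24702572723673104035546017649375 / 170754217598974121091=-144667423569.52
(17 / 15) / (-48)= -17 / 720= -0.02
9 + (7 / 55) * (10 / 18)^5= 5850226 / 649539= 9.01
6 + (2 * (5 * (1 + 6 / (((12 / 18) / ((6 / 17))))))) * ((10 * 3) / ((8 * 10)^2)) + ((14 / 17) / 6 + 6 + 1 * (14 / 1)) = 85951 / 3264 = 26.33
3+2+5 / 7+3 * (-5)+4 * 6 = 103 / 7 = 14.71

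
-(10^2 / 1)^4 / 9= -100000000 / 9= -11111111.11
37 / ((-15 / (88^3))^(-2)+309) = 8325 / 464404156309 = 0.00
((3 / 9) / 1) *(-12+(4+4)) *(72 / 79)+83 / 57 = 1085 / 4503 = 0.24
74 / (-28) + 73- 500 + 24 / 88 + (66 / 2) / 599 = -39602595 / 92246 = -429.32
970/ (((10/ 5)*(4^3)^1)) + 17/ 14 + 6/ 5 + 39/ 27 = 230567/ 20160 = 11.44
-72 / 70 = -1.03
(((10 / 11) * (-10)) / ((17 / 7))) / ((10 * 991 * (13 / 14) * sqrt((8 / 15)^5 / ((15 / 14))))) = -0.00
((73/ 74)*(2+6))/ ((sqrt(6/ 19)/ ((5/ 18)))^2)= 34675/ 17982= 1.93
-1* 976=-976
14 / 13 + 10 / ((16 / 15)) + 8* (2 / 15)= 17969 / 1560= 11.52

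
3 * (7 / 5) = 21 / 5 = 4.20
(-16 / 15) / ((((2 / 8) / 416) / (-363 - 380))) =19781632 / 15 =1318775.47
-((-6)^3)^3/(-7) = -10077696/7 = -1439670.86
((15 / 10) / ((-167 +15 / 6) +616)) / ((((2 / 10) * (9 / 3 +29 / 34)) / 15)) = 2550 / 39431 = 0.06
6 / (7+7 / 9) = 27 / 35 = 0.77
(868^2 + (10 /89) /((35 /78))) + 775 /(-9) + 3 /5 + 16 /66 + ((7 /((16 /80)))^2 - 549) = 232526910136 /308385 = 754014.98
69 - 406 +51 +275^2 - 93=75246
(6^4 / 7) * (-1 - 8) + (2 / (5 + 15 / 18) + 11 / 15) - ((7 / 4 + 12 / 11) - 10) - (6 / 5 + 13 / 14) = -1660.18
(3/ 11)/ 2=3/ 22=0.14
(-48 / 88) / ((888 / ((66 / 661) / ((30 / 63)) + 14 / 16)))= -28679 / 43044320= -0.00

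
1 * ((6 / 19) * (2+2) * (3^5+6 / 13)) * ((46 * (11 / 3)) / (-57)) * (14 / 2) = -29894480 / 4693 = -6370.01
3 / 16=0.19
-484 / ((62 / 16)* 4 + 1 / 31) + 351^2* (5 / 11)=55969.29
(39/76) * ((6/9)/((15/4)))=26/285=0.09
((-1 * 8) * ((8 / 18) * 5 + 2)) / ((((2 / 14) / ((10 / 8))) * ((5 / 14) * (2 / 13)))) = -48412 / 9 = -5379.11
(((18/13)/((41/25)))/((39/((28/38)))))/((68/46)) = 24150/2238067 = 0.01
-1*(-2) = 2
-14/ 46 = -7/ 23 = -0.30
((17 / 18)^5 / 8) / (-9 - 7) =-0.01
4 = 4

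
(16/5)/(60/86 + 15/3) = 0.56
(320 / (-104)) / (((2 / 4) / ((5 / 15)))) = -80 / 39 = -2.05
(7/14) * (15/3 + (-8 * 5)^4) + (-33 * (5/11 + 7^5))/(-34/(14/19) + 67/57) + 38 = 23187790405/17942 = 1292374.90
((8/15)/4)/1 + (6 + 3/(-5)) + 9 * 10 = 1433/15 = 95.53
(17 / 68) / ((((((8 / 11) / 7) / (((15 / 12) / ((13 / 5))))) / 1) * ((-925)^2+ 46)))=1925 / 1423836544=0.00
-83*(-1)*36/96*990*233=28718415/4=7179603.75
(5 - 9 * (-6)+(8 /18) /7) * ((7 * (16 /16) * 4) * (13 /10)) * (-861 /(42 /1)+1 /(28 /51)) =-25299079 /630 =-40157.27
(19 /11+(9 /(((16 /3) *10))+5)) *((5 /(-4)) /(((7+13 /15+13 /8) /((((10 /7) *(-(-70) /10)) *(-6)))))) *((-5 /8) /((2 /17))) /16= -13654125 /754688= -18.09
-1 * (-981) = 981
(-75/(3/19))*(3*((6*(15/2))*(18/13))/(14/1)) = -577125/91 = -6342.03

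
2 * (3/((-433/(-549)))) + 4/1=5026/433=11.61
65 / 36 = 1.81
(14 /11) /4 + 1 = 29 /22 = 1.32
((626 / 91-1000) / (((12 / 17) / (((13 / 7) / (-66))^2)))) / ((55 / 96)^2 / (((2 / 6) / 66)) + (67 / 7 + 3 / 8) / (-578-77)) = -0.02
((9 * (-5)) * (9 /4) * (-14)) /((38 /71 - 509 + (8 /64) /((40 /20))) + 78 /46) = -12345480 /4413077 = -2.80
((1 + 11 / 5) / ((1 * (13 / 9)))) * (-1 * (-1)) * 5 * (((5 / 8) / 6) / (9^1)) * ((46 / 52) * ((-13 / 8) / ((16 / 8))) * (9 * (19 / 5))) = -1311 / 416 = -3.15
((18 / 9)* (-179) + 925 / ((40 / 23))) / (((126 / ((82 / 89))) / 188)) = 2680457 / 11214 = 239.03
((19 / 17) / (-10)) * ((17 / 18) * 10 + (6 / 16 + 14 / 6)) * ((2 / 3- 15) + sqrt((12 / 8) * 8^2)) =142975 / 7344- 3325 * sqrt(6) / 612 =6.16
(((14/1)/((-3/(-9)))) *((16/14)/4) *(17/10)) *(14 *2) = 2856/5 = 571.20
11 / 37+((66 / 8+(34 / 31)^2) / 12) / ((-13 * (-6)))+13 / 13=174047701 / 133125408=1.31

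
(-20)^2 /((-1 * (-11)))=400 /11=36.36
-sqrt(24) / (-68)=sqrt(6) / 34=0.07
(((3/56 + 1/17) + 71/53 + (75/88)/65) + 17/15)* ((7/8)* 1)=140613373/61844640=2.27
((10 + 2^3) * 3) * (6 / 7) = 324 / 7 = 46.29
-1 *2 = -2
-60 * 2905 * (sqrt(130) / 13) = -174300 * sqrt(130) / 13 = -152871.21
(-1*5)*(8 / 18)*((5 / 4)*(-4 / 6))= 50 / 27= 1.85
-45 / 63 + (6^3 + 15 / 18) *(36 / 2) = 3902.29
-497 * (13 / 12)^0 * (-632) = 314104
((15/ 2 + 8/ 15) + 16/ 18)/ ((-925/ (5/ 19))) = -803/ 316350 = -0.00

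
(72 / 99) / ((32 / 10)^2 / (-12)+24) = 75 / 2387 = 0.03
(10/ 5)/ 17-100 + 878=13228/ 17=778.12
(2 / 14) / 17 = 1 / 119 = 0.01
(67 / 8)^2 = 4489 / 64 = 70.14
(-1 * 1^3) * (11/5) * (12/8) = -33/10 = -3.30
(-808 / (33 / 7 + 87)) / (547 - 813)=202 / 6099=0.03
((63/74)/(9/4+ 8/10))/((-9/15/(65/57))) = -22750/42883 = -0.53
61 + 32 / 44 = 679 / 11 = 61.73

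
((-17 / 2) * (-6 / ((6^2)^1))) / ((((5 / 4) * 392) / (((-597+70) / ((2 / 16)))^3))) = -159243143104 / 735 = -216657337.56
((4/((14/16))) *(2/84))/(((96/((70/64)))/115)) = 575/4032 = 0.14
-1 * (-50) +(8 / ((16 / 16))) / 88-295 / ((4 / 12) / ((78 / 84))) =-118841 / 154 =-771.69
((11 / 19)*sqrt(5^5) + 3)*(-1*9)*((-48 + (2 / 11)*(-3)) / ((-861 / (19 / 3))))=-13350*sqrt(5) / 287- 30438 / 3157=-113.65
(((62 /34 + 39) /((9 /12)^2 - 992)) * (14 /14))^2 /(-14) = -61649408 /509057137687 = -0.00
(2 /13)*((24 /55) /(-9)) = -16 /2145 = -0.01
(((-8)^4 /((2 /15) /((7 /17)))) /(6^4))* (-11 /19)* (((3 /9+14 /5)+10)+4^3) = -11403392 /26163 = -435.86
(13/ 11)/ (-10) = -13/ 110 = -0.12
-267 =-267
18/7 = 2.57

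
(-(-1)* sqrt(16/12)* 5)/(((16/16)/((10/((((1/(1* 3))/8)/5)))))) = 4000* sqrt(3) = 6928.20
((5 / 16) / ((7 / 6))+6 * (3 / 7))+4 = 383 / 56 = 6.84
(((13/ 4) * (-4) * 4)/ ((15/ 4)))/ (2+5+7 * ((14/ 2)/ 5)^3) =-100/ 189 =-0.53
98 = 98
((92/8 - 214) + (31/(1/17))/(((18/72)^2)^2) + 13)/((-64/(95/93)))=-8532425/3968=-2150.31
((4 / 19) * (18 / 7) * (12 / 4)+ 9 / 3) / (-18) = -0.26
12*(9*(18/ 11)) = 1944/ 11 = 176.73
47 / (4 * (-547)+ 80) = -0.02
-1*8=-8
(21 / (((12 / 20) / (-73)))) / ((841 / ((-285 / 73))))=11.86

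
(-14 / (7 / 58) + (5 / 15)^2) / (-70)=149 / 90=1.66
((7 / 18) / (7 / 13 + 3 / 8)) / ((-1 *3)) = -364 / 2565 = -0.14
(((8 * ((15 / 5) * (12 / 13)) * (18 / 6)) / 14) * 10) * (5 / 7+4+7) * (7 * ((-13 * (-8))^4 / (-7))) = -3187774586880 / 49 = -65056624222.04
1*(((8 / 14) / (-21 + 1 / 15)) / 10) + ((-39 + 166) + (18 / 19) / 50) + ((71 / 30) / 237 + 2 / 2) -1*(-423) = 409037523457 / 742319550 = 551.03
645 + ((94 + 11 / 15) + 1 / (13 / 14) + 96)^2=1423510534 / 38025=37436.17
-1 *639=-639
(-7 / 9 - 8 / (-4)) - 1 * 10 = -79 / 9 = -8.78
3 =3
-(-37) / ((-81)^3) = -37 / 531441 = -0.00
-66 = -66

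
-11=-11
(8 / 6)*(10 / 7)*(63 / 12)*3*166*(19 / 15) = 6308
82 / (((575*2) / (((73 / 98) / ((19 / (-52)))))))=-77818 / 535325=-0.15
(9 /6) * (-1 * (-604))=906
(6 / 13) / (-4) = -3 / 26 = -0.12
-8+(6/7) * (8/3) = -40/7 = -5.71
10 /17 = 0.59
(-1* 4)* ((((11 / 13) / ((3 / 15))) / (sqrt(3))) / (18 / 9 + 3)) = -44* sqrt(3) / 39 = -1.95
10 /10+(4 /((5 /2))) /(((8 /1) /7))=12 /5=2.40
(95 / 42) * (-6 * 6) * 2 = -162.86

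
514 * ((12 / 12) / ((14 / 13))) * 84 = 40092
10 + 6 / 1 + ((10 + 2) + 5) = 33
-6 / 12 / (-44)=1 / 88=0.01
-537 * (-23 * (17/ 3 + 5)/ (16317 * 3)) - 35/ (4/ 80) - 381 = -52784287/ 48951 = -1078.31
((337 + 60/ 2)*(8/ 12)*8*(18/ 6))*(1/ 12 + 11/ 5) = 201116/ 15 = 13407.73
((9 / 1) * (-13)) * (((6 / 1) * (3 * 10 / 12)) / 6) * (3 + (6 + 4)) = -3802.50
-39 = -39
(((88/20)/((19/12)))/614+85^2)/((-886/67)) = -14118056219/25840190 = -546.36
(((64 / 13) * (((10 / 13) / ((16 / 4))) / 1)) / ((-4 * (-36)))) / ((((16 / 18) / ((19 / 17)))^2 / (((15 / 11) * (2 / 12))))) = 81225 / 34384064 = 0.00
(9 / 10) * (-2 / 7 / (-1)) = 9 / 35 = 0.26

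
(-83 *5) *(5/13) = -2075/13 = -159.62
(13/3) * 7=91/3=30.33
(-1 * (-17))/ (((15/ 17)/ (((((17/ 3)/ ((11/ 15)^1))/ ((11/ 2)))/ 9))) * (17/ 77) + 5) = 4046/ 1487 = 2.72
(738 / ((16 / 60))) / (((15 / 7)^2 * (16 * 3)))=2009 / 160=12.56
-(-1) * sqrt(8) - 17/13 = -17/13 +2 * sqrt(2) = 1.52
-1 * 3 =-3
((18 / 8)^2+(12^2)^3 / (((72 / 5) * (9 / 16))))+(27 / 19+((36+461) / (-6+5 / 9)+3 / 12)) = 784285993 / 2128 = 368555.45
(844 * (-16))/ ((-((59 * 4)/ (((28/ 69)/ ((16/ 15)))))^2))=0.04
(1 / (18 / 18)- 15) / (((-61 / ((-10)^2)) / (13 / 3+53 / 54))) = 200900 / 1647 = 121.98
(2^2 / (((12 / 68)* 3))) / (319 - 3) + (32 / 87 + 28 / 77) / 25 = 12059 / 226809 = 0.05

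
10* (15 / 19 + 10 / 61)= 9.53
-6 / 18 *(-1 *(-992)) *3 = -992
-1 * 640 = -640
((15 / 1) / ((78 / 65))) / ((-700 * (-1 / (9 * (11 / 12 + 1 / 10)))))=183 / 1120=0.16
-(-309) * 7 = 2163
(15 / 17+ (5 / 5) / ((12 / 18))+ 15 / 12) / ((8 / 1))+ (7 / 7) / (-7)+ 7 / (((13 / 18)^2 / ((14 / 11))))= 123114531 / 7079072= 17.39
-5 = -5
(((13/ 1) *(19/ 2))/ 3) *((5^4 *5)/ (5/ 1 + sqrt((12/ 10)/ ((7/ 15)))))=27015625/ 942-771875 *sqrt(14)/ 314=19481.26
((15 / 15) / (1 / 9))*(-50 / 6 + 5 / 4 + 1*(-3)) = -363 / 4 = -90.75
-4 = -4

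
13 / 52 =1 / 4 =0.25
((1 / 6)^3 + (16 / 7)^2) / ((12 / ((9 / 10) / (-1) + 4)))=343139 / 254016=1.35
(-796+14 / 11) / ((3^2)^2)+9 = -241 / 297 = -0.81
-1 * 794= -794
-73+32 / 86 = -3123 / 43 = -72.63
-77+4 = -73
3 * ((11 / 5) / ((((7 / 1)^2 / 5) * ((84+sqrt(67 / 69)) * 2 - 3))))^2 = 6722589753 / 1210052329810807 - 16531020 * sqrt(4623) / 8470366308675649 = 0.00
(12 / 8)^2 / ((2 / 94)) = 423 / 4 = 105.75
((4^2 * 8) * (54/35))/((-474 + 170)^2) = 27/12635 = 0.00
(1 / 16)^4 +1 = 65537 / 65536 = 1.00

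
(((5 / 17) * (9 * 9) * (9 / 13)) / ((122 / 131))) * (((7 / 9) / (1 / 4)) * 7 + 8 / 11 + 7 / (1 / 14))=316473075 / 148291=2134.14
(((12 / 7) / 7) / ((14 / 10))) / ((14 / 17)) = 510 / 2401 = 0.21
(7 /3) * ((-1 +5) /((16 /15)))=8.75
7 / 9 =0.78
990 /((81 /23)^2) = 79.82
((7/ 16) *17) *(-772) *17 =-97609.75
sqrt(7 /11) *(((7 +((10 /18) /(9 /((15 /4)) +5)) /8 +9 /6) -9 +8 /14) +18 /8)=43465 *sqrt(77) /205128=1.86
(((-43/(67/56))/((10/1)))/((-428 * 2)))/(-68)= -301/4874920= -0.00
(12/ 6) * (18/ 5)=36/ 5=7.20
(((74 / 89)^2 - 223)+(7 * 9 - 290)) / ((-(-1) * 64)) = -1779487 / 253472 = -7.02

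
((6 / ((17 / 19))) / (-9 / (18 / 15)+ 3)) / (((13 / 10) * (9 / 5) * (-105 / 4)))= 3040 / 125307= 0.02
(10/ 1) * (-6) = -60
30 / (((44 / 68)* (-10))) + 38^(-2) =-73633 / 15884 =-4.64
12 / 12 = 1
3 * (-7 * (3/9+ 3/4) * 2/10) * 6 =-273/10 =-27.30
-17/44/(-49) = 17/2156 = 0.01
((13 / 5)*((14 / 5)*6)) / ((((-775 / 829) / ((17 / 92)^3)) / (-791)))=879509278011 / 3771770000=233.18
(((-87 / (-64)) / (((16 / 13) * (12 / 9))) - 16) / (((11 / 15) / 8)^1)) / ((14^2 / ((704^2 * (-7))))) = 20507190 / 7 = 2929598.57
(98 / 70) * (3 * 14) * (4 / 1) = 1176 / 5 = 235.20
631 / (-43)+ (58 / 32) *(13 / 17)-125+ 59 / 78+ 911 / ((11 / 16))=5958676687 / 5017584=1187.56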